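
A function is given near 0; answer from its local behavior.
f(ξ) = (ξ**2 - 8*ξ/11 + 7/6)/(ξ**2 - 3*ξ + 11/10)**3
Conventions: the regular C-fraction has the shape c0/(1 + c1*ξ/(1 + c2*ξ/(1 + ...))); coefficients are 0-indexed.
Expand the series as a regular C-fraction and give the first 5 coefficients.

The regular C-fraction coefficients are [3500/3993, -582/77, 19242/7469, -179039/103693, 16202408192/29775234357].

Taylor coefficients (expand at 0): a_0 = 3500/3993, a_1 = 97000/14641, a_2 = 5316000/161051, a_3 = 239130000/1771561, a_4 = 9564970000/19487171.
c0 = a_0 = 3500/3993. Peel one level at a time: if S = 1 + c*ξ/S' with S'(0) = 1, then c is the ξ-coefficient of S and S' = c*ξ/(S - 1).
S_1 = c0/f = 1 + (-582/77)*ξ + (115452/5929)*ξ^2 + ...; c1 = -582/77.
S_2 = c1*ξ/(S_1 - 1) = 1 + (19242/7469)*ξ + (460386/103499)*ξ^2 + ...; c2 = 19242/7469.
S_3 = c2*ξ/(S_2 - 1) = 1 + (-179039/103693)*ξ + (1169245952/1244466729)*ξ^2 + ...; c3 = -179039/103693.
S_4 = c3*ξ/(S_3 - 1) = 1 + (16202408192/29775234357)*ξ + ...; c4 = 16202408192/29775234357.


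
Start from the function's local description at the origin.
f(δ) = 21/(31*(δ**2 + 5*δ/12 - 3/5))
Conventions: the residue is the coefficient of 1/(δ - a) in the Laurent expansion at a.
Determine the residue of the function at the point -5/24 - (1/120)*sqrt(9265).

The residue is -(252/57443)*sqrt(9265).

The factor δ**2 + 5*δ/12 - 3/5 splits as (δ - a)(δ - a') with a = -5/24 - (1/120)*sqrt(9265), a' = -5/24 + (1/120)*sqrt(9265). At the order-1 pole a set g(δ) = (δ - a)*f(δ) = [21/31] / (δ - a').
Simple pole: residue = g(a) at a = -5/24 - (1/120)*sqrt(9265), which is -(252/57443)*sqrt(9265).


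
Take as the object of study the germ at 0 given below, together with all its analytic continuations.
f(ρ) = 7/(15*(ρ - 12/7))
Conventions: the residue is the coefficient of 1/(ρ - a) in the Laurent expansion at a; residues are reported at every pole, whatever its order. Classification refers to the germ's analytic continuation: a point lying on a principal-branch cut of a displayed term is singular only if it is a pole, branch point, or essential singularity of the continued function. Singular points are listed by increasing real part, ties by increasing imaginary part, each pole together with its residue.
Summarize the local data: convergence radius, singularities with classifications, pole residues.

Radius of convergence at 0: 12/7.
At 12/7: a pole of order 1; residue 7/15.

Denominator factor (ρ - 12/7): pole of order 1 at 12/7, modulus 12/7.
The radius of convergence is the smallest modulus among the singular points: 12/7.
At the order-1 pole 12/7 set g(ρ) = (ρ - (12/7))*f(ρ) = 7/15.
Simple pole: residue = g(a) at a = 12/7, which is 7/15.


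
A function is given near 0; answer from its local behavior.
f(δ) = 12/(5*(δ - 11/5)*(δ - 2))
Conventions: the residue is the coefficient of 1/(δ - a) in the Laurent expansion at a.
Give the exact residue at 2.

The residue is -12.

At the order-1 pole 2 set g(δ) = (δ - (2))*f(δ) = 12/(5*(δ - 11/5)).
Simple pole: residue = g(a) at a = 2, which is -12.


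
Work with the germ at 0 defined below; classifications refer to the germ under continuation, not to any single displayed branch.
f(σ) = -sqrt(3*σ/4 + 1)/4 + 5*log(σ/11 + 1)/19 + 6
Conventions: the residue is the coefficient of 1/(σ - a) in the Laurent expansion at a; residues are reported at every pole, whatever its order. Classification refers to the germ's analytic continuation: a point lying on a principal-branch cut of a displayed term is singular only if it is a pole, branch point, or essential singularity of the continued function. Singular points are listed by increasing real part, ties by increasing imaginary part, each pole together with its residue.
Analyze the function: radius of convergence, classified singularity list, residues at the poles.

Radius of convergence at 0: 4/3.
At -11: a logarithmic branch point.
At -4/3: an algebraic (square-root) branch point.

Branch term (-1/4)*sqrt(1 - σ/(-4/3)): its argument vanishes at σ = -4/3, a square-root branch point, modulus 4/3.
Branch term (5/19)*log(1 - σ/(-11)): its argument vanishes at σ = -11, a logarithmic branch point, modulus 11.
The radius of convergence is the smallest modulus among the singular points: 4/3.
List the singular points by increasing real part (a conjugate pair: the negative imaginary part first).


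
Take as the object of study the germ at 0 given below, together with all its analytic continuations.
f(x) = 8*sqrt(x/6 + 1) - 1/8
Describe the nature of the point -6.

The point is an algebraic (square-root) branch point.

The term (8)*sqrt(1 - x/(-6)) has argument 1 - -6/(-6) = 0 at -6: a square-root (algebraic, two-sheeted) branch point; the remaining terms are analytic or single-valued there.


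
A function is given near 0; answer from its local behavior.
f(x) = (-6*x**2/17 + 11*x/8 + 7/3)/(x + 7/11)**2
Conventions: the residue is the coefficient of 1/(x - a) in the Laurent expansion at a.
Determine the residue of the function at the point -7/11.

At the order-2 pole -7/11 set g(x) = (x - (-7/11))^2*f(x) = -6*x**2/17 + 11*x/8 + 7/3.
Order-2 pole: residue = g'(a); g'(-7/11) = 2729/1496, so the residue is 2729/1496.

The residue is 2729/1496.


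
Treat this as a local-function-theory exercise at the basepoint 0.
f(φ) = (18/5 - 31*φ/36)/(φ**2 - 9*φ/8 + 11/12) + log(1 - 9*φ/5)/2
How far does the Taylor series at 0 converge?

The radius of convergence is 5/9.

Denominator factor (φ**2 - 9*φ/8 + 11/12): discriminant -461/192, complex-conjugate roots (9/16) + ((1/48)*sqrt(1383))*i and (9/16) - ((1/48)*sqrt(1383))*i; poles of order 1, moduli (1/6)*sqrt(33) and (1/6)*sqrt(33).
Branch term (1/2)*log(1 - φ/(5/9)): its argument vanishes at φ = 5/9, a logarithmic branch point, modulus 5/9.
The radius of convergence is the smallest modulus among the singular points: 5/9.


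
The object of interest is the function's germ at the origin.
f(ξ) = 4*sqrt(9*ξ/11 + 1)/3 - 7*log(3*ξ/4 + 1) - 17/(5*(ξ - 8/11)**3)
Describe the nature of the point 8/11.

The denominator factor ξ - 8/11 vanishes at 8/11 and appears to the power 3; the numerator there equals -17/5, nonzero, and no other factor vanishes.
The branch terms are analytic at this point.
Hence a pole whose order is the multiplicity, 3.

The point is a pole of order 3.


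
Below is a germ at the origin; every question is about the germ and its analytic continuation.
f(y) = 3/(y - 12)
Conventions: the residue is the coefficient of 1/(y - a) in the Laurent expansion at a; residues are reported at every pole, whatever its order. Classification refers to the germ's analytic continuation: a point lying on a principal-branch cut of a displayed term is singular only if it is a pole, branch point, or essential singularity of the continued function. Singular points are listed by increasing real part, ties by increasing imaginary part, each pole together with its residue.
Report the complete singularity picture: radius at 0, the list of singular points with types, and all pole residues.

Denominator factor (y - 12): pole of order 1 at 12, modulus 12.
The radius of convergence is the smallest modulus among the singular points: 12.
At the order-1 pole 12 set g(y) = (y - (12))*f(y) = 3.
Simple pole: residue = g(a) at a = 12, which is 3.

Radius of convergence at 0: 12.
At 12: a pole of order 1; residue 3.


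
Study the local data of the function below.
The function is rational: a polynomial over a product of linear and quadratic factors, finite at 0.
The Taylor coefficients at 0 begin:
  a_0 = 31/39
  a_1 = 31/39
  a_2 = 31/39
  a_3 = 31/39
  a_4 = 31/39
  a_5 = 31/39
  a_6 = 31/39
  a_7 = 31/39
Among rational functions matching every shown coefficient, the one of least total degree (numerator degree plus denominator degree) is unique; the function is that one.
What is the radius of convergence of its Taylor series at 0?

No rational of total degree below 1 reproduces all 8 coefficients; solving the [0/1] Pade equations on them gives f(d) = -31/(39*(d - 1)), whose expansion matches every shown term.
Denominator factor (d - 1): pole of order 1 at 1, modulus 1.
The radius of convergence is the smallest modulus among the singular points: 1.

The radius of convergence is 1.


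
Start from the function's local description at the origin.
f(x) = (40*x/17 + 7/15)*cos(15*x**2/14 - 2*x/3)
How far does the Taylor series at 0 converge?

The factor cos(15*x**2/14 - 2*x/3) is entire and contributes no finite singular point.
The polynomial part has no poles.
No finite singular points: the Taylor series at 0 converges everywhere.

The radius of convergence is infinite.


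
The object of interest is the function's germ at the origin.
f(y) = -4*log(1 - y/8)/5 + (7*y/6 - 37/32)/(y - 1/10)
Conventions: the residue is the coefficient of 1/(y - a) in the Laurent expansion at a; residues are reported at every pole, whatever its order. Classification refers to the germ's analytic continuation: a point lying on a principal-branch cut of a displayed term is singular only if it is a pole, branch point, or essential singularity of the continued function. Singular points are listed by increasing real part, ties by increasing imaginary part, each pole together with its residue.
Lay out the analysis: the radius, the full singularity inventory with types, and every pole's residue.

Radius of convergence at 0: 1/10.
At 1/10: a pole of order 1; residue -499/480.
At 8: a logarithmic branch point.

Denominator factor (y - 1/10): pole of order 1 at 1/10, modulus 1/10.
Branch term (-4/5)*log(1 - y/(8)): its argument vanishes at y = 8, a logarithmic branch point, modulus 8.
The radius of convergence is the smallest modulus among the singular points: 1/10.
The branch term is analytic at 1/10 and contributes nothing to the residue; only the rational part matters.
At the order-1 pole 1/10 set g(y) = (y - (1/10))*(rational part) = 7*y/6 - 37/32.
Simple pole: residue = g(a) at a = 1/10, which is -499/480.
List the singular points by increasing real part (a conjugate pair: the negative imaginary part first).


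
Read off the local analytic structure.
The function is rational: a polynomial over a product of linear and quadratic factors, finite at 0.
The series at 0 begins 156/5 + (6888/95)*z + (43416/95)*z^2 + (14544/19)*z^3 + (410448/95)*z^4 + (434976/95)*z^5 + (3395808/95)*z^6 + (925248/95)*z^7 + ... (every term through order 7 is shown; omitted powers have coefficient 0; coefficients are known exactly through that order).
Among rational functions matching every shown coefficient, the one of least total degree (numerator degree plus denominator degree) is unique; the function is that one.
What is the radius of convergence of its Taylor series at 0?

The radius of convergence is 1 - (1/2)*sqrt(2).

No rational of total degree below 6 reproduces all 8 coefficients; solving the [1/5] Pade equations on them gives f(z) = (-12*z/19 - 39/20)/((z - 1/2)**3*(z**2 + 2*z + 1/2)), whose expansion matches every shown term.
Denominator factor (z**2 + 2*z + 1/2): discriminant 2, real irrational roots -1 + (1/2)*sqrt(2) and -1 - (1/2)*sqrt(2); poles of order 1, moduli 1 - (1/2)*sqrt(2) and 1 + (1/2)*sqrt(2).
Denominator factor (z - 1/2)^3: pole of order 3 at 1/2, modulus 1/2.
The radius of convergence is the smallest modulus among the singular points: 1 - (1/2)*sqrt(2).


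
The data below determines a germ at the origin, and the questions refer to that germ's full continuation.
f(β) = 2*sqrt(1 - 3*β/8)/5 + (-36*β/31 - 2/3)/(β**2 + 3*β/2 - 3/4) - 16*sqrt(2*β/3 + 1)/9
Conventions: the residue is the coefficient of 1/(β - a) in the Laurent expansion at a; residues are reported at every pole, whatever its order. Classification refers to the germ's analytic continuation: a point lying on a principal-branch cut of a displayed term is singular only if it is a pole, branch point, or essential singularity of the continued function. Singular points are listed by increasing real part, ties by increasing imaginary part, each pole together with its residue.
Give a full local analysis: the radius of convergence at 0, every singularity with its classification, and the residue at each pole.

Radius of convergence at 0: -3/4 + (1/4)*sqrt(21).
At -3/4 - (1/4)*sqrt(21): a pole of order 1; residue -18/31 - (38/1953)*sqrt(21).
At -3/2: an algebraic (square-root) branch point.
At -3/4 + (1/4)*sqrt(21): a pole of order 1; residue -18/31 + (38/1953)*sqrt(21).
At 8/3: an algebraic (square-root) branch point.

Denominator factor (β**2 + 3*β/2 - 3/4): discriminant 21/4, real irrational roots -3/4 + (1/4)*sqrt(21) and -3/4 - (1/4)*sqrt(21); poles of order 1, moduli -3/4 + (1/4)*sqrt(21) and 3/4 + (1/4)*sqrt(21).
Branch term (2/5)*sqrt(1 - β/(8/3)): its argument vanishes at β = 8/3, a square-root branch point, modulus 8/3.
Branch term (-16/9)*sqrt(1 - β/(-3/2)): its argument vanishes at β = -3/2, a square-root branch point, modulus 3/2.
The radius of convergence is the smallest modulus among the singular points: -3/4 + (1/4)*sqrt(21).
The branch terms are analytic at -3/4 - (1/4)*sqrt(21) and contribute nothing to the residue; only the rational part matters.
The factor β**2 + 3*β/2 - 3/4 splits as (β - a)(β - a') with a = -3/4 - (1/4)*sqrt(21), a' = -3/4 + (1/4)*sqrt(21). At the order-1 pole a set g(β) = (β - a)*(rational part) = [-36*β/31 - 2/3] / (β - a').
Simple pole: residue = g(a) at a = -3/4 - (1/4)*sqrt(21), which is -18/31 - (38/1953)*sqrt(21).
The branch terms are analytic at -3/4 + (1/4)*sqrt(21) and contribute nothing to the residue; only the rational part matters.
The factor β**2 + 3*β/2 - 3/4 splits as (β - a)(β - a') with a = -3/4 + (1/4)*sqrt(21), a' = -3/4 - (1/4)*sqrt(21). At the order-1 pole a set g(β) = (β - a)*(rational part) = [-36*β/31 - 2/3] / (β - a').
Simple pole: residue = g(a) at a = -3/4 + (1/4)*sqrt(21), which is -18/31 + (38/1953)*sqrt(21).
List the singular points by increasing real part (a conjugate pair: the negative imaginary part first).


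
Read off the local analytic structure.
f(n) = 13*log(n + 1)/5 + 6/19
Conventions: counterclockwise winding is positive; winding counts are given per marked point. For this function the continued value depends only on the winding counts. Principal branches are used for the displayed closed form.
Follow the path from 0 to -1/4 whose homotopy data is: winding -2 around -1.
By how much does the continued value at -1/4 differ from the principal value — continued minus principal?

The rational part is single-valued and drops out of the difference; each branch term changes only by its own monodromy.
(13/5)*log(1 - n/(-1)): each positive loop around -1 adds 2*pi*i to the log, so winding -2 contributes (13/5)*(-2)*2*pi*i = -(52/5)*pi*i.
Summing the contributions at n = -1/4 gives -(52/5)*pi*i.

Continued minus principal equals -(52/5)*pi*i.


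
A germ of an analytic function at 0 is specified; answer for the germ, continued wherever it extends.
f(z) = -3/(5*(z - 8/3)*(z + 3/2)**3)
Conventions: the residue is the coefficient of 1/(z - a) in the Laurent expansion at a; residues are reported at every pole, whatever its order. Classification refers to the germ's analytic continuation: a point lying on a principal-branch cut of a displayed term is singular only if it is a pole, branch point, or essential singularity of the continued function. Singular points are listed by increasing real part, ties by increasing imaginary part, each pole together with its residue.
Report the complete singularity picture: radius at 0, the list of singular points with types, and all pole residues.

Denominator factor (z - 8/3): pole of order 1 at 8/3, modulus 8/3.
Denominator factor (z + 3/2)^3: pole of order 3 at -3/2, modulus 3/2.
The radius of convergence is the smallest modulus among the singular points: 3/2.
At the order-3 pole -3/2 set g(z) = (z - (-3/2))^3*f(z) = -3/(5*(z - 8/3)).
Order-3 pole: residue = g''(a)/2; g''(-3/2) = 1296/78125, so the residue is 648/78125.
At the order-1 pole 8/3 set g(z) = (z - (8/3))*f(z) = -3/(5*(z + 3/2)**3).
Simple pole: residue = g(a) at a = 8/3, which is -648/78125.
List the singular points by increasing real part (a conjugate pair: the negative imaginary part first).

Radius of convergence at 0: 3/2.
At -3/2: a pole of order 3; residue 648/78125.
At 8/3: a pole of order 1; residue -648/78125.


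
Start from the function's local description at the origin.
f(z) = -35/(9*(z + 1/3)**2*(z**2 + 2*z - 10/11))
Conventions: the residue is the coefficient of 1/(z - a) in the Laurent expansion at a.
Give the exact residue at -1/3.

The residue is 10164/4205.

At the order-2 pole -1/3 set g(z) = (z - (-1/3))^2*f(z) = -35/(9*(z**2 + 2*z - 10/11)).
Order-2 pole: residue = g'(a); g'(-1/3) = 10164/4205, so the residue is 10164/4205.


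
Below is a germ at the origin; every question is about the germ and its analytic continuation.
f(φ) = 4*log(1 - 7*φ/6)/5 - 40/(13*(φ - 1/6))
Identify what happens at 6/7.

The point is a logarithmic branch point.

The term (4/5)*log(1 - φ/(6/7)) has argument 1 - 6/7/(6/7) = 0 at 6/7: a logarithmic (infinitely-sheeted) branch point; the remaining terms are analytic or single-valued there.


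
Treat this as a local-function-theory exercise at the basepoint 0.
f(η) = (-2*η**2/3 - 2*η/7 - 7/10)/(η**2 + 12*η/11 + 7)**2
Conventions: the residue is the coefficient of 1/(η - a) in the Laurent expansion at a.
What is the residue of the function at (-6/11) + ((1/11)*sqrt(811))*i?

The residue is ((1456477/552485640)*sqrt(811))*i.

The factor η**2 + 12*η/11 + 7 splits as (η - a)(η - a') with a = (-6/11) + ((1/11)*sqrt(811))*i, a' = (-6/11) - ((1/11)*sqrt(811))*i. At the order-2 pole a set g(η) = (η - a)^2*f(η) = [-2*η**2/3 - 2*η/7 - 7/10] / (η - a')^2.
Order-2 pole: residue = g'(a); g'((-6/11) + ((1/11)*sqrt(811))*i) = ((1456477/552485640)*sqrt(811))*i, so the residue is ((1456477/552485640)*sqrt(811))*i.


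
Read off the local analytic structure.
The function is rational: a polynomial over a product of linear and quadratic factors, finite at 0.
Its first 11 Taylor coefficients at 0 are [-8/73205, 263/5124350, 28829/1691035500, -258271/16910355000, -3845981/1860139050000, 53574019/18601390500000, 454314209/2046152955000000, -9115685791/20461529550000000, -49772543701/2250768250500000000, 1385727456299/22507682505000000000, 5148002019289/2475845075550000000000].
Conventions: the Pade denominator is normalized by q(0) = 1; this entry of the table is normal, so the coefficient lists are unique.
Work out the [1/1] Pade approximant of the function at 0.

Taylor coefficients needed (read off): a_0 = -8/73205, a_1 = 263/5124350, a_2 = 28829/1691035500.
Write the denominator as Q(u) = 1 + q1*u. Requiring Q*f - P = O(u^3) with deg P <= 1 kills the coefficients of u^2..u^2 in Q*f:
  u^2: a_2 + q1*a_1 = 0, i.e. 28829/1691035500 + (263/5124350)*q1 = 0.
Solving this linear system: q1 = -28829/86790.
The numerator is Q*f truncated at degree 1: P0 = a_0 = -8/73205; P1 = a_1 + q1*a_0 = 3897001/44474233650.

The Pade approximant has numerator coefficients [-8/73205, 3897001/44474233650]; denominator coefficients [1, -28829/86790].


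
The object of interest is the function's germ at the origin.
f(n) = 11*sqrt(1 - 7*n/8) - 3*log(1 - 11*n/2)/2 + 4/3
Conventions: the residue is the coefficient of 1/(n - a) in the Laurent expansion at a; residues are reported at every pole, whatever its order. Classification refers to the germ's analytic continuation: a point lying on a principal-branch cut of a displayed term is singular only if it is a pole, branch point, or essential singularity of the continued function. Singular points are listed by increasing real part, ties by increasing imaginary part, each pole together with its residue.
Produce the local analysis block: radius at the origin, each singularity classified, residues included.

Radius of convergence at 0: 2/11.
At 2/11: a logarithmic branch point.
At 8/7: an algebraic (square-root) branch point.

Branch term (11)*sqrt(1 - n/(8/7)): its argument vanishes at n = 8/7, a square-root branch point, modulus 8/7.
Branch term (-3/2)*log(1 - n/(2/11)): its argument vanishes at n = 2/11, a logarithmic branch point, modulus 2/11.
The radius of convergence is the smallest modulus among the singular points: 2/11.
List the singular points by increasing real part (a conjugate pair: the negative imaginary part first).


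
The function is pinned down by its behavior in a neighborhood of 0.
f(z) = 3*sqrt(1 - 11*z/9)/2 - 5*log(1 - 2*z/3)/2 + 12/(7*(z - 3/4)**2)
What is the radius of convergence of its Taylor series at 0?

The radius of convergence is 3/4.

Denominator factor (z - 3/4)^2: pole of order 2 at 3/4, modulus 3/4.
Branch term (-5/2)*log(1 - z/(3/2)): its argument vanishes at z = 3/2, a logarithmic branch point, modulus 3/2.
Branch term (3/2)*sqrt(1 - z/(9/11)): its argument vanishes at z = 9/11, a square-root branch point, modulus 9/11.
The radius of convergence is the smallest modulus among the singular points: 3/4.


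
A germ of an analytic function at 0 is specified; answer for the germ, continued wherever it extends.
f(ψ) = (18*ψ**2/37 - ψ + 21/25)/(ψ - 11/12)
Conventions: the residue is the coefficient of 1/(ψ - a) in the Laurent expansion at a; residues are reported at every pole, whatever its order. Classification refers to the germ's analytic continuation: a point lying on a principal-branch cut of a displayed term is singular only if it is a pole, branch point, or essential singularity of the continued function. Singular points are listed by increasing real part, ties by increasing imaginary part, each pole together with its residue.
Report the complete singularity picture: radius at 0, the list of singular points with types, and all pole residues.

Denominator factor (ψ - 11/12): pole of order 1 at 11/12, modulus 11/12.
The radius of convergence is the smallest modulus among the singular points: 11/12.
At the order-1 pole 11/12 set g(ψ) = (ψ - (11/12))*f(ψ) = 18*ψ**2/37 - ψ + 21/25.
Simple pole: residue = g(a) at a = 11/12, which is 7373/22200.

Radius of convergence at 0: 11/12.
At 11/12: a pole of order 1; residue 7373/22200.


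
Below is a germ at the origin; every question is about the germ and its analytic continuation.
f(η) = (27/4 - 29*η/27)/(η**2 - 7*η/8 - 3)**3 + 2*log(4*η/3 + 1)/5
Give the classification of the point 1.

The point is a regular point.

Denominator factors: η**2 - 7*η/8 - 3 = -23/8 at η = 1 — none vanishes.
Branch term log(1 - η/(-3/4)): argument at 1 is 7/3, nonzero, so 1 is not its branch point (a point on a principal cut is still regular for the continued germ).
So the germ continues analytically to 1.


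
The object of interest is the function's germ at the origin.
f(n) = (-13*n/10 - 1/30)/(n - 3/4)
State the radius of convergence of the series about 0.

The radius of convergence is 3/4.

Denominator factor (n - 3/4): pole of order 1 at 3/4, modulus 3/4.
The radius of convergence is the smallest modulus among the singular points: 3/4.


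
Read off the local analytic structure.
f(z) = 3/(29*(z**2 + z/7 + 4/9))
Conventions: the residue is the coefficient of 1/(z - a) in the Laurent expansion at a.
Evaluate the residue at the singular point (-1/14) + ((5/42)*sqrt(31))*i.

The factor z**2 + z/7 + 4/9 splits as (z - a)(z - a') with a = (-1/14) + ((5/42)*sqrt(31))*i, a' = (-1/14) - ((5/42)*sqrt(31))*i. At the order-1 pole a set g(z) = (z - a)*f(z) = [3/29] / (z - a').
Simple pole: residue = g(a) at a = (-1/14) + ((5/42)*sqrt(31))*i, which is -((63/4495)*sqrt(31))*i.

The residue is -((63/4495)*sqrt(31))*i.


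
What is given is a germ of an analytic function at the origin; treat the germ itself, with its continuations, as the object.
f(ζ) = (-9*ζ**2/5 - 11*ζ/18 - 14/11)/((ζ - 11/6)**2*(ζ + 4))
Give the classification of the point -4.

The denominator factor ζ + 4 vanishes at -4 and appears to the power 1; the numerator there equals -13676/495, nonzero, and no other factor vanishes.
Hence a pole whose order is the multiplicity, 1.

The point is a pole of order 1.


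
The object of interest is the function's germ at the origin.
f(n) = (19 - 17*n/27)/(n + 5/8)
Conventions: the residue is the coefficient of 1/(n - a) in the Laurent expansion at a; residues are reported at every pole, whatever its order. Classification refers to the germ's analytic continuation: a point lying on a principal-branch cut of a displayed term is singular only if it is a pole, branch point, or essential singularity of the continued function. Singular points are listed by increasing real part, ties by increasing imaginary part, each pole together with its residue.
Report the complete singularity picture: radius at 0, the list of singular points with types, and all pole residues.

Denominator factor (n + 5/8): pole of order 1 at -5/8, modulus 5/8.
The radius of convergence is the smallest modulus among the singular points: 5/8.
At the order-1 pole -5/8 set g(n) = (n - (-5/8))*f(n) = 19 - 17*n/27.
Simple pole: residue = g(a) at a = -5/8, which is 4189/216.

Radius of convergence at 0: 5/8.
At -5/8: a pole of order 1; residue 4189/216.


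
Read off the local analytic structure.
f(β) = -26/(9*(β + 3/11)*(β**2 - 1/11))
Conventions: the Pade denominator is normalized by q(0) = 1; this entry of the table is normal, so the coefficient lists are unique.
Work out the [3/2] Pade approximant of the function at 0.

Taylor coefficients needed (expand at 0): a_0 = 3146/27, a_1 = -34606/81, a_2 = 692120/243, a_3 = -7613320/729, a_4 = 114580466/2187, a_5 = -1260385126/6561.
Write the denominator as Q(β) = 1 + q1*β + q2*β^2. Requiring Q*f - P = O(β^6) with deg P <= 3 kills the coefficients of β^4..β^5 in Q*f:
  β^4: a_4 + q1*a_3 + q2*a_2 = 0, i.e. 114580466/2187 + (-7613320/729)*q1 + (692120/243)*q2 = 0.
  β^5: a_5 + q1*a_4 + q2*a_3 = 0, i.e. -1260385126/6561 + (114580466/2187)*q1 + (-7613320/729)*q2 = 0.
Solving this linear system: q1 = 0, q2 = -3311/180.
The numerator is Q*f truncated at degree 3: P0 = a_0 = 3146/27; P1 = a_1 + q1*a_0 = -34606/81; P2 = a_2 + q1*a_1 + q2*a_0 = 190333/270; P3 = a_3 + q1*a_2 + q2*a_1 = -2093663/810.

The Pade approximant has numerator coefficients [3146/27, -34606/81, 190333/270, -2093663/810]; denominator coefficients [1, 0, -3311/180].


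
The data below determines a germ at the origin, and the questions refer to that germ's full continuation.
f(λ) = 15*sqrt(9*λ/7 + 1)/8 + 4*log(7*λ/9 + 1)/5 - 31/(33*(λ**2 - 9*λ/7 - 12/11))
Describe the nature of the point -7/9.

The term (15/8)*sqrt(1 - λ/(-7/9)) has argument 1 - -7/9/(-7/9) = 0 at -7/9: a square-root (algebraic, two-sheeted) branch point; the remaining terms are analytic or single-valued there.

The point is an algebraic (square-root) branch point.


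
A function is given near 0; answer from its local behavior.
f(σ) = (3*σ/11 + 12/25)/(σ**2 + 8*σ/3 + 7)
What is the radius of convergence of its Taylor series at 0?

Denominator factor (σ**2 + 8*σ/3 + 7): discriminant -188/9, complex-conjugate roots (-4/3) + ((1/3)*sqrt(47))*i and (-4/3) - ((1/3)*sqrt(47))*i; poles of order 1, moduli sqrt(7) and sqrt(7).
The radius of convergence is the smallest modulus among the singular points: sqrt(7).

The radius of convergence is sqrt(7).


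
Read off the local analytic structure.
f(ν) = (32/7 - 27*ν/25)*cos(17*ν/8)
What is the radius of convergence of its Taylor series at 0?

The factor cos(17*ν/8) is entire and contributes no finite singular point.
The polynomial part has no poles.
No finite singular points: the Taylor series at 0 converges everywhere.

The radius of convergence is infinite.


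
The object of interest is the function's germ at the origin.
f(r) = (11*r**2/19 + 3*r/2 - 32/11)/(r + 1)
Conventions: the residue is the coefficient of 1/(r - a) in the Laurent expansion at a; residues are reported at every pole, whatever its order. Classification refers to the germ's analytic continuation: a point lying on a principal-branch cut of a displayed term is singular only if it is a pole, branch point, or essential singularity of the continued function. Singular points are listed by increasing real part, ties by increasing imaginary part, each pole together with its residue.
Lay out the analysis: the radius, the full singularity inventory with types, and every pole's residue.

Radius of convergence at 0: 1.
At -1: a pole of order 1; residue -1601/418.

Denominator factor (r + 1): pole of order 1 at -1, modulus 1.
The radius of convergence is the smallest modulus among the singular points: 1.
At the order-1 pole -1 set g(r) = (r - (-1))*f(r) = 11*r**2/19 + 3*r/2 - 32/11.
Simple pole: residue = g(a) at a = -1, which is -1601/418.


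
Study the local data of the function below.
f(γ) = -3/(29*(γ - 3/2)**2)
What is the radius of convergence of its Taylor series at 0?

Denominator factor (γ - 3/2)^2: pole of order 2 at 3/2, modulus 3/2.
The radius of convergence is the smallest modulus among the singular points: 3/2.

The radius of convergence is 3/2.


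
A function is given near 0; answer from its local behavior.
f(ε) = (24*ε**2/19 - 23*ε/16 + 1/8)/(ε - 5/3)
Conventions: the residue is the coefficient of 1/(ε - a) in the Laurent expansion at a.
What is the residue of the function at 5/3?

The residue is 1129/912.

At the order-1 pole 5/3 set g(ε) = (ε - (5/3))*f(ε) = 24*ε**2/19 - 23*ε/16 + 1/8.
Simple pole: residue = g(a) at a = 5/3, which is 1129/912.


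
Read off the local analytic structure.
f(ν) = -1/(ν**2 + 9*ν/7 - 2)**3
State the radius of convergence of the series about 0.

The radius of convergence is -9/14 + (1/14)*sqrt(473).

Denominator factor (ν**2 + 9*ν/7 - 2)^3: discriminant 473/49, real irrational roots -9/14 + (1/14)*sqrt(473) and -9/14 - (1/14)*sqrt(473); poles of order 3, moduli -9/14 + (1/14)*sqrt(473) and 9/14 + (1/14)*sqrt(473).
The radius of convergence is the smallest modulus among the singular points: -9/14 + (1/14)*sqrt(473).


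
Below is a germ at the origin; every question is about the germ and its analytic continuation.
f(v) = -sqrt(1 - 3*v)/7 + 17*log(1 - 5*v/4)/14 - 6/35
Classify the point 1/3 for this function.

The term (-1/7)*sqrt(1 - v/(1/3)) has argument 1 - 1/3/(1/3) = 0 at 1/3: a square-root (algebraic, two-sheeted) branch point; the remaining terms are analytic or single-valued there.

The point is an algebraic (square-root) branch point.


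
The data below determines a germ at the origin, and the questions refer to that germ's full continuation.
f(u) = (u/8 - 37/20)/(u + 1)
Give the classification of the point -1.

The point is a pole of order 1.

The denominator factor u + 1 vanishes at -1 and appears to the power 1; the numerator there equals -79/40, nonzero, and no other factor vanishes.
Hence a pole whose order is the multiplicity, 1.


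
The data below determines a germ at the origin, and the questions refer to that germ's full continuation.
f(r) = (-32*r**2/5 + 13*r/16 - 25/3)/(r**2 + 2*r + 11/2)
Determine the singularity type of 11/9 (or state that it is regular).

Denominator factors: r**2 + 2*r + 11/2 = 1529/162 at r = 11/9 — none vanishes.
So the germ continues analytically to 11/9.

The point is a regular point.


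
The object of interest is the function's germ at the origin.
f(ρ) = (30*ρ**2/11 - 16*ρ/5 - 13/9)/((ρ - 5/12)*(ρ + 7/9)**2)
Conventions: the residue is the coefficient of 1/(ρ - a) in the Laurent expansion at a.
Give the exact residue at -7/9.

The residue is 88320/20339.

At the order-2 pole -7/9 set g(ρ) = (ρ - (-7/9))^2*f(ρ) = (30*ρ**2/11 - 16*ρ/5 - 13/9)/(ρ - 5/12).
Order-2 pole: residue = g'(a); g'(-7/9) = 88320/20339, so the residue is 88320/20339.


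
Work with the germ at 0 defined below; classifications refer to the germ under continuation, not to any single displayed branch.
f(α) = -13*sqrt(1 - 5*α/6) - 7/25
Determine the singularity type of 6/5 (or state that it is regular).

The term (-13)*sqrt(1 - α/(6/5)) has argument 1 - 6/5/(6/5) = 0 at 6/5: a square-root (algebraic, two-sheeted) branch point; the remaining terms are analytic or single-valued there.

The point is an algebraic (square-root) branch point.


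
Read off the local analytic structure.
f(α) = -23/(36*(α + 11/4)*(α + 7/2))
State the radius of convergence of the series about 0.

Denominator factor (α + 7/2): pole of order 1 at -7/2, modulus 7/2.
Denominator factor (α + 11/4): pole of order 1 at -11/4, modulus 11/4.
The radius of convergence is the smallest modulus among the singular points: 11/4.

The radius of convergence is 11/4.


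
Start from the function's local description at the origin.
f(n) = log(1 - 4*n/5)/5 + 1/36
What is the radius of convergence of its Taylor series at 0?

The radius of convergence is 5/4.

Branch term (1/5)*log(1 - n/(5/4)): its argument vanishes at n = 5/4, a logarithmic branch point, modulus 5/4.
The radius of convergence is the smallest modulus among the singular points: 5/4.


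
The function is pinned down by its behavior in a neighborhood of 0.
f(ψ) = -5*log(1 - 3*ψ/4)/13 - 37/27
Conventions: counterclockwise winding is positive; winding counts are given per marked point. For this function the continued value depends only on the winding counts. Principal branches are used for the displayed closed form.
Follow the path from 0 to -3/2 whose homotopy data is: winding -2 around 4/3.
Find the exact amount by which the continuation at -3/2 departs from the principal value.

The rational part is single-valued and drops out of the difference; each branch term changes only by its own monodromy.
(-5/13)*log(1 - ψ/(4/3)): each positive loop around 4/3 adds 2*pi*i to the log, so winding -2 contributes (-5/13)*(-2)*2*pi*i = (20/13)*pi*i.
Summing the contributions at ψ = -3/2 gives (20/13)*pi*i.

Continued minus principal equals (20/13)*pi*i.


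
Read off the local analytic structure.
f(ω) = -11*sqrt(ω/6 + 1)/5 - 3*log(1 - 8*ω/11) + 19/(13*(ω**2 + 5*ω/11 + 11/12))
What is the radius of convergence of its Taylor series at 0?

The radius of convergence is (1/6)*sqrt(33).

Denominator factor (ω**2 + 5*ω/11 + 11/12): discriminant -1256/363, complex-conjugate roots (-5/22) + ((1/33)*sqrt(942))*i and (-5/22) - ((1/33)*sqrt(942))*i; poles of order 1, moduli (1/6)*sqrt(33) and (1/6)*sqrt(33).
Branch term (-11/5)*sqrt(1 - ω/(-6)): its argument vanishes at ω = -6, a square-root branch point, modulus 6.
Branch term (-3)*log(1 - ω/(11/8)): its argument vanishes at ω = 11/8, a logarithmic branch point, modulus 11/8.
The radius of convergence is the smallest modulus among the singular points: (1/6)*sqrt(33).


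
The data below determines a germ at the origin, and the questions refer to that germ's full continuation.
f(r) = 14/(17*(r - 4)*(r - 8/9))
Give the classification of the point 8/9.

The point is a pole of order 1.

The denominator factor r - 8/9 vanishes at 8/9 and appears to the power 1; the numerator there equals 14/17, nonzero, and no other factor vanishes.
Hence a pole whose order is the multiplicity, 1.


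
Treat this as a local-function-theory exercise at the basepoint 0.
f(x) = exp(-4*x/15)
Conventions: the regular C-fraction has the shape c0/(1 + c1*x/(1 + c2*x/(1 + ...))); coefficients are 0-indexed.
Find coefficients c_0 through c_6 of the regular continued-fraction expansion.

Taylor coefficients (expand at 0): a_0 = 1, a_1 = -4/15, a_2 = 8/225, a_3 = -32/10125, a_4 = 32/151875, a_5 = -128/11390625, a_6 = 256/512578125.
c0 = a_0 = 1. Peel one level at a time: if S = 1 + c*x/S' with S'(0) = 1, then c is the x-coefficient of S and S' = c*x/(S - 1).
S_1 = c0/f = 1 + (4/15)*x + (8/225)*x^2 + ...; c1 = 4/15.
S_2 = c1*x/(S_1 - 1) = 1 + (-2/15)*x + (4/675)*x^2 + ...; c2 = -2/15.
S_3 = c2*x/(S_2 - 1) = 1 + (2/45)*x + (4/2025)*x^2 + ...; c3 = 2/45.
S_4 = c3*x/(S_3 - 1) = 1 + (-2/45)*x + (4/3375)*x^2 + ...; c4 = -2/45.
S_5 = c4*x/(S_4 - 1) = 1 + (2/75)*x + (4/5625)*x^2 + ...; c5 = 2/75.
S_6 = c5*x/(S_5 - 1) = 1 + (-2/75)*x + ...; c6 = -2/75.

The regular C-fraction coefficients are [1, 4/15, -2/15, 2/45, -2/45, 2/75, -2/75].


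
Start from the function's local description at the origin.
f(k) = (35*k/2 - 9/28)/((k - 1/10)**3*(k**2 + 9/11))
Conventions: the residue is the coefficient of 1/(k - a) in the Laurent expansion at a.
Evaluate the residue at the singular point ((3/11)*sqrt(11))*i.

The residue is (18748647500/5292406217) + ((17646250875/5292406217)*sqrt(11))*i.

The factor k**2 + 9/11 splits as (k - a)(k - a') with a = ((3/11)*sqrt(11))*i, a' = -((3/11)*sqrt(11))*i. At the order-1 pole a set g(k) = (k - a)*f(k) = [(35*k/2 - 9/28)/(k - 1/10)**3] / (k - a').
Simple pole: residue = g(a) at a = ((3/11)*sqrt(11))*i, which is (18748647500/5292406217) + ((17646250875/5292406217)*sqrt(11))*i.


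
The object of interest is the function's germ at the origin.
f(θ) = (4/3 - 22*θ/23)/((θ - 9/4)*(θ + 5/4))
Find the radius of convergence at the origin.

The radius of convergence is 5/4.

Denominator factor (θ - 9/4): pole of order 1 at 9/4, modulus 9/4.
Denominator factor (θ + 5/4): pole of order 1 at -5/4, modulus 5/4.
The radius of convergence is the smallest modulus among the singular points: 5/4.


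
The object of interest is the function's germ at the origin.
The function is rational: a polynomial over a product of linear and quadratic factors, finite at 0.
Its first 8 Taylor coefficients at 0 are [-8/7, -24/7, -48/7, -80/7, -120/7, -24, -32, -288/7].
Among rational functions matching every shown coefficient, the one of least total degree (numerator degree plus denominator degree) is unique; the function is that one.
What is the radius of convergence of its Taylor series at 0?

The radius of convergence is 1.

No rational of total degree below 3 reproduces all 8 coefficients; solving the [0/3] Pade equations on them gives f(ω) = 8/(7*(ω - 1)**3), whose expansion matches every shown term.
Denominator factor (ω - 1)^3: pole of order 3 at 1, modulus 1.
The radius of convergence is the smallest modulus among the singular points: 1.


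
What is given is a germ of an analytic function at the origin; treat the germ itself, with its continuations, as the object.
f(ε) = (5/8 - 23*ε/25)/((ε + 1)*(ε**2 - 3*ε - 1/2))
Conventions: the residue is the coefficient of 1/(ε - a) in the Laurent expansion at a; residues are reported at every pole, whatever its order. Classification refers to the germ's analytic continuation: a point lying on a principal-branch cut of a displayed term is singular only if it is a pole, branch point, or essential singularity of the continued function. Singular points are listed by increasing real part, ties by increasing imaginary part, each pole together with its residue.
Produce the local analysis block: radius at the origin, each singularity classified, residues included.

Radius of convergence at 0: -3/2 + (1/2)*sqrt(11).
At -1: a pole of order 1; residue 309/700.
At 3/2 - (1/2)*sqrt(11): a pole of order 1; residue -309/1400 - (257/15400)*sqrt(11).
At 3/2 + (1/2)*sqrt(11): a pole of order 1; residue -309/1400 + (257/15400)*sqrt(11).


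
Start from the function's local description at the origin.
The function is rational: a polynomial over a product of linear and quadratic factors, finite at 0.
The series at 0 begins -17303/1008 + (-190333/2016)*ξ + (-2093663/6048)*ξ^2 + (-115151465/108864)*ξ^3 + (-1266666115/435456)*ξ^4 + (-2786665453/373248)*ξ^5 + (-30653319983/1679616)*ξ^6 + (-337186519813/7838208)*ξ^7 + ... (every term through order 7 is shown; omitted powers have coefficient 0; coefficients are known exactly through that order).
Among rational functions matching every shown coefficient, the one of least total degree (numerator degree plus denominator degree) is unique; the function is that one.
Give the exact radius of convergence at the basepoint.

The radius of convergence is 6/11.

No rational of total degree below 3 reproduces all 8 coefficients; solving the [0/3] Pade equations on them gives f(ξ) = 39/(14*(ξ - 6/11)**3), whose expansion matches every shown term.
Denominator factor (ξ - 6/11)^3: pole of order 3 at 6/11, modulus 6/11.
The radius of convergence is the smallest modulus among the singular points: 6/11.
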